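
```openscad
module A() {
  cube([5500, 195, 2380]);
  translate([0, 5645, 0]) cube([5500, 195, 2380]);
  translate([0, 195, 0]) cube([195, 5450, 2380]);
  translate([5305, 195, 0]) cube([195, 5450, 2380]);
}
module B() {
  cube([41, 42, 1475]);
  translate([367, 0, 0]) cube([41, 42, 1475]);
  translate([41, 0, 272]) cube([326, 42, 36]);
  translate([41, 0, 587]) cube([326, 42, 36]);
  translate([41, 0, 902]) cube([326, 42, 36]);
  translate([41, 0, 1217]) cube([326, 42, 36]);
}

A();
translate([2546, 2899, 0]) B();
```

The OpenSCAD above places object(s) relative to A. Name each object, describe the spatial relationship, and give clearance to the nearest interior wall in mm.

A is a house frame. B is a ladder. The ladder sits inside the house frame, centred. The clearance to the nearest interior wall is 2351 mm.

Clearances: x = 2351, y = 2704; minimum 2351 mm.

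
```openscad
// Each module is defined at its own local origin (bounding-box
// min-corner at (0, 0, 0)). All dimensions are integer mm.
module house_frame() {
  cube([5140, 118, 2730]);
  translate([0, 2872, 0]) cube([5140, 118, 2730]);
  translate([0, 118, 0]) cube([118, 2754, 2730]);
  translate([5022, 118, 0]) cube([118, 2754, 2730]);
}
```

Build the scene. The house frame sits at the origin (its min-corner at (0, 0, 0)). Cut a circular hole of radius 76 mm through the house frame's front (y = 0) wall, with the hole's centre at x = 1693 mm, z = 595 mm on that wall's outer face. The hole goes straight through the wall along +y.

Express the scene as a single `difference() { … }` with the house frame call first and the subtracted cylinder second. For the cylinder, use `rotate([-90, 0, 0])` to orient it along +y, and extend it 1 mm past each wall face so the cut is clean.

difference() {
  house_frame();
  translate([1693, -1, 595]) rotate([-90, 0, 0]) cylinder(h = 120, r = 76);
}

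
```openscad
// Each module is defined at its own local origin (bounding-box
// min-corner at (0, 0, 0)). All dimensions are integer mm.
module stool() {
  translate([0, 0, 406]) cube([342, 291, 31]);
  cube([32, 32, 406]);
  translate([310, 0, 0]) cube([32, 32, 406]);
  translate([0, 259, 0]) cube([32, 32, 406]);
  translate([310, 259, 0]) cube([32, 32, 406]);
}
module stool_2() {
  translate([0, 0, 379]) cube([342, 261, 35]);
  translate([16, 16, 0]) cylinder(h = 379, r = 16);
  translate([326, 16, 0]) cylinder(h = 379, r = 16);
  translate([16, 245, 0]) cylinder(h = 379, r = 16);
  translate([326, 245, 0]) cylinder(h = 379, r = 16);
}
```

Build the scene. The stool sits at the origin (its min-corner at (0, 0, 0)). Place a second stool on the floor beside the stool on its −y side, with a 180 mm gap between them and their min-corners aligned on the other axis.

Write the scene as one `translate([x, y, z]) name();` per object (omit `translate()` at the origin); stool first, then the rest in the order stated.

stool();
translate([0, -441, 0]) stool_2();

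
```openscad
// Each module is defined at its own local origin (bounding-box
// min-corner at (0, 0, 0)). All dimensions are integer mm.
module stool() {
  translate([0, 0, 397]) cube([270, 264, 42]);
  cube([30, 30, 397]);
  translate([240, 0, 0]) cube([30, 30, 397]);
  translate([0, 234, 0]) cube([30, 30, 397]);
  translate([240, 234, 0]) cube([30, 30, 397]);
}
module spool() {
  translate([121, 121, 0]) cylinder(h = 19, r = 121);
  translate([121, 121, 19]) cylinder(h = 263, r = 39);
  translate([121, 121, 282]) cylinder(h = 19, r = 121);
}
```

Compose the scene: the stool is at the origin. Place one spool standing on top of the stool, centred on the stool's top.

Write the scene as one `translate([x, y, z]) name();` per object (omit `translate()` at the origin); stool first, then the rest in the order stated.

stool();
translate([14, 11, 439]) spool();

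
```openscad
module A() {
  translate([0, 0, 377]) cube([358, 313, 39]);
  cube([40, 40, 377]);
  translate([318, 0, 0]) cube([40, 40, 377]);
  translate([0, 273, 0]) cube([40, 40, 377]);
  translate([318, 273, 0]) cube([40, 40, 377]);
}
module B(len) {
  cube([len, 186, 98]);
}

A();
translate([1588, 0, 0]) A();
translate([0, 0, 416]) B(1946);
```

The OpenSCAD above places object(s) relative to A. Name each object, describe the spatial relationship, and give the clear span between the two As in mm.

Second stool starts at x = 1588; first ends at x = 358; clear span = 1588 − 358 = 1230 mm.

A is a stool. B is a beam. A beam spans the tops of two stools. The clear span between the two stools is 1230 mm.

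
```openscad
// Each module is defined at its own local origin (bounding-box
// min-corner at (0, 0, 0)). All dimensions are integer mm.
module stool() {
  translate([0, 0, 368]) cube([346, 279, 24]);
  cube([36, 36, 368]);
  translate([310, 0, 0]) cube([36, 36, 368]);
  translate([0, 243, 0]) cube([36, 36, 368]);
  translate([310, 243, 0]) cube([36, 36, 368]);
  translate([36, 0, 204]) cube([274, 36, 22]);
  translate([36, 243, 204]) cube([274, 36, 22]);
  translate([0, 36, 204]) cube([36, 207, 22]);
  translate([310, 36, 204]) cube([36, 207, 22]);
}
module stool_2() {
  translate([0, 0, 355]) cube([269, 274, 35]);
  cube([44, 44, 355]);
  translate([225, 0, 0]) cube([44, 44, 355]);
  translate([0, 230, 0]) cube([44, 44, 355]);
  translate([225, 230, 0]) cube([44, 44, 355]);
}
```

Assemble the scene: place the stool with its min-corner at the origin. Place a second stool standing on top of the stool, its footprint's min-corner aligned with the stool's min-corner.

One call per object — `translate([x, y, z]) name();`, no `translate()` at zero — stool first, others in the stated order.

stool();
translate([0, 0, 392]) stool_2();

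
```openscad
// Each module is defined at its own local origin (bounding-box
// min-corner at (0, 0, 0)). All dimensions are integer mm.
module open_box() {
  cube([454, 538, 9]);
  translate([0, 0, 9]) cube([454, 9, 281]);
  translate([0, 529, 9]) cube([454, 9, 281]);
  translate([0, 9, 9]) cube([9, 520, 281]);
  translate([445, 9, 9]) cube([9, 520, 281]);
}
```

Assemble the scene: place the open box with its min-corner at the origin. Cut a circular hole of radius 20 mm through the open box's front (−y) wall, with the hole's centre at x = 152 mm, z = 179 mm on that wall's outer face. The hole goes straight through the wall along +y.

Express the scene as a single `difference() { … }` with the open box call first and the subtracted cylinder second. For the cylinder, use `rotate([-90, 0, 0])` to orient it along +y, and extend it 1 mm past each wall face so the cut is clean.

difference() {
  open_box();
  translate([152, -1, 179]) rotate([-90, 0, 0]) cylinder(h = 11, r = 20);
}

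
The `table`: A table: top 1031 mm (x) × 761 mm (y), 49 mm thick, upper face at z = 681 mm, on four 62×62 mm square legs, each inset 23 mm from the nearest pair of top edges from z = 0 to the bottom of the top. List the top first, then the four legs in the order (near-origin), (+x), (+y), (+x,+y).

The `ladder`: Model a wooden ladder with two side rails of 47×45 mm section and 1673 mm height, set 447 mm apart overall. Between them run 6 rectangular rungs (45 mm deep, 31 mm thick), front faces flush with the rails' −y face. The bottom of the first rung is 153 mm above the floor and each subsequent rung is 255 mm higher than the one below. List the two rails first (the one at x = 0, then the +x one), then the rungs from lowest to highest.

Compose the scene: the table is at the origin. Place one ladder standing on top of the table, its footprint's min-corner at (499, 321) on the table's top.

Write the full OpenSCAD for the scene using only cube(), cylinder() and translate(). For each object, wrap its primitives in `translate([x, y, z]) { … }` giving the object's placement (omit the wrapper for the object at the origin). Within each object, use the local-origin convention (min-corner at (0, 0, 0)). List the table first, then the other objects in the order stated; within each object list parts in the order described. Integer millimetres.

translate([0, 0, 632]) cube([1031, 761, 49]);
translate([23, 23, 0]) cube([62, 62, 632]);
translate([946, 23, 0]) cube([62, 62, 632]);
translate([23, 676, 0]) cube([62, 62, 632]);
translate([946, 676, 0]) cube([62, 62, 632]);
translate([499, 321, 681]) {
  cube([47, 45, 1673]);
  translate([400, 0, 0]) cube([47, 45, 1673]);
  translate([47, 0, 153]) cube([353, 45, 31]);
  translate([47, 0, 408]) cube([353, 45, 31]);
  translate([47, 0, 663]) cube([353, 45, 31]);
  translate([47, 0, 918]) cube([353, 45, 31]);
  translate([47, 0, 1173]) cube([353, 45, 31]);
  translate([47, 0, 1428]) cube([353, 45, 31]);
}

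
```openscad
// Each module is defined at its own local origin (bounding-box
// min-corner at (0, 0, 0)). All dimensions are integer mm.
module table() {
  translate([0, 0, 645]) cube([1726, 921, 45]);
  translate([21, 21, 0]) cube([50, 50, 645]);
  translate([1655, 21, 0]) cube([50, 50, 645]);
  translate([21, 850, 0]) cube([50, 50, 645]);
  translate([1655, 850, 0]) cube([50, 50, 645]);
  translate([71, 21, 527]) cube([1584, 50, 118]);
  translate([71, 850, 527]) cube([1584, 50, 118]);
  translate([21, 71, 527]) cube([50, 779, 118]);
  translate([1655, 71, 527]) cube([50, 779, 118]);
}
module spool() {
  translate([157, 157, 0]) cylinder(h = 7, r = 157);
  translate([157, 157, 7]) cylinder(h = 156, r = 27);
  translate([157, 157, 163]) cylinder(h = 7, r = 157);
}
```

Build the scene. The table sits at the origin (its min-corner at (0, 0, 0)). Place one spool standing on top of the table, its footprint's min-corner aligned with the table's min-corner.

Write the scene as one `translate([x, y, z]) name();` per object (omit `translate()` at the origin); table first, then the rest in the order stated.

table();
translate([0, 0, 690]) spool();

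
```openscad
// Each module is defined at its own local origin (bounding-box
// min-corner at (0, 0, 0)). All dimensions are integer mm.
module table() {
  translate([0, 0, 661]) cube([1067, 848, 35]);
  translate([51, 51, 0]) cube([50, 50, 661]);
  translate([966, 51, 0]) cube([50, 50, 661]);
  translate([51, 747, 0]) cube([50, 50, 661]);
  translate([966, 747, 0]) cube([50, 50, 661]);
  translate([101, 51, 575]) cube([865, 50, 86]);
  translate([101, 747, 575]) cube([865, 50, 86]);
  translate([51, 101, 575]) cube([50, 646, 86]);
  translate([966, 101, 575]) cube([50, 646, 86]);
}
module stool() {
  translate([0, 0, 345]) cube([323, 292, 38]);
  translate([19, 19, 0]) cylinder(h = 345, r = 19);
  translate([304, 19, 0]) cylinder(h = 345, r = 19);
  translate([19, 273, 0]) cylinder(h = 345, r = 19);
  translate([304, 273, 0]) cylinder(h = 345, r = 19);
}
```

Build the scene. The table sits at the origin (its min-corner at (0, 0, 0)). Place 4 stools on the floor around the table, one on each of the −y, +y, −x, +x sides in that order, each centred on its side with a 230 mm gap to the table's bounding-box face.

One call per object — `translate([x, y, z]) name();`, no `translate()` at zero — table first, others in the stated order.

table();
translate([372, -522, 0]) stool();
translate([372, 1078, 0]) stool();
translate([-553, 278, 0]) stool();
translate([1297, 278, 0]) stool();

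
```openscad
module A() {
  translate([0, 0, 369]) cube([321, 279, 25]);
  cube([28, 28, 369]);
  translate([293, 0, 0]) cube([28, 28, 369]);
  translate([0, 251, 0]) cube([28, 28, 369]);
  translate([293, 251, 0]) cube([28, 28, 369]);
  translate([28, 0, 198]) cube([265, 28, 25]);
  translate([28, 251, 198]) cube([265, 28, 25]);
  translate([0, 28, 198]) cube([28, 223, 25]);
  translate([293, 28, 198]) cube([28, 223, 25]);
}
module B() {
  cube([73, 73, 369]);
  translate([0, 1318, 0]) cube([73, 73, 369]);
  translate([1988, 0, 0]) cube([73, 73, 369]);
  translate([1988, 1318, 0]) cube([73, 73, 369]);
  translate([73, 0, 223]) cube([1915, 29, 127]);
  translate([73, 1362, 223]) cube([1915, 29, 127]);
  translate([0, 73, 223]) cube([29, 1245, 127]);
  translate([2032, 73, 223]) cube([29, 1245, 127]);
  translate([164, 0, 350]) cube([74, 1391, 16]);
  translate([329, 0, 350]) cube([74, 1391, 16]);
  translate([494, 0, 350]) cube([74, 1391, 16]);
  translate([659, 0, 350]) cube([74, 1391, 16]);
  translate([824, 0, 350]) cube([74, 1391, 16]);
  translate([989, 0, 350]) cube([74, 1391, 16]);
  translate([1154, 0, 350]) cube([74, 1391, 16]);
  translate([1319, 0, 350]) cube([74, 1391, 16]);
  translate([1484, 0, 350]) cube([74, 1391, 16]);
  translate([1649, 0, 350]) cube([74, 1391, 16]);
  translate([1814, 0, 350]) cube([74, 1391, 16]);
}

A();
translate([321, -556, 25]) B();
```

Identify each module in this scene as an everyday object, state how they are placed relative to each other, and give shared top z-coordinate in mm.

Both tops at z = 394 mm.

A is a stool. B is a bed frame. The bed frame is beside the stool with their tops flush at z = 394. The shared top z-coordinate is 394 mm.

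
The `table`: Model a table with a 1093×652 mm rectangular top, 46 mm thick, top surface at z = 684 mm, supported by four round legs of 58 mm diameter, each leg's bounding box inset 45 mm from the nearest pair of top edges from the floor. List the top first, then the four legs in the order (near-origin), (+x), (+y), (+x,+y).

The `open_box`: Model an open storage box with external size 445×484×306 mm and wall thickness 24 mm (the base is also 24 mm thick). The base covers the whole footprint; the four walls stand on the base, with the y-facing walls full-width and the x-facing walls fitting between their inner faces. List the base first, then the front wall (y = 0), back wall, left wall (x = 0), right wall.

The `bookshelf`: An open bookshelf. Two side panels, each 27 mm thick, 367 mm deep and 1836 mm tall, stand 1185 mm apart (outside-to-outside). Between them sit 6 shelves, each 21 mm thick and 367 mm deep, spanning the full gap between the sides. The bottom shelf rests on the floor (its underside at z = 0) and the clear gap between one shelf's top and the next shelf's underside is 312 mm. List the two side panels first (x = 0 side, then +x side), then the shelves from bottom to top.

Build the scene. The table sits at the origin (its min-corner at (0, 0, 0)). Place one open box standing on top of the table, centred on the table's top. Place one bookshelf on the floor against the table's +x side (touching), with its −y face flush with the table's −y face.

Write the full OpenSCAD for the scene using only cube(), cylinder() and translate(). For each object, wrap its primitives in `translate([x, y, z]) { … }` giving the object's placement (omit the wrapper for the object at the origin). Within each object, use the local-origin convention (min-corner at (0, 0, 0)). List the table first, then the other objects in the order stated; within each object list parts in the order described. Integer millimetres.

translate([0, 0, 638]) cube([1093, 652, 46]);
translate([74, 74, 0]) cylinder(h = 638, r = 29);
translate([1019, 74, 0]) cylinder(h = 638, r = 29);
translate([74, 578, 0]) cylinder(h = 638, r = 29);
translate([1019, 578, 0]) cylinder(h = 638, r = 29);
translate([324, 84, 684]) {
  cube([445, 484, 24]);
  translate([0, 0, 24]) cube([445, 24, 282]);
  translate([0, 460, 24]) cube([445, 24, 282]);
  translate([0, 24, 24]) cube([24, 436, 282]);
  translate([421, 24, 24]) cube([24, 436, 282]);
}
translate([1093, 0, 0]) {
  cube([27, 367, 1836]);
  translate([1158, 0, 0]) cube([27, 367, 1836]);
  translate([27, 0, 0]) cube([1131, 367, 21]);
  translate([27, 0, 333]) cube([1131, 367, 21]);
  translate([27, 0, 666]) cube([1131, 367, 21]);
  translate([27, 0, 999]) cube([1131, 367, 21]);
  translate([27, 0, 1332]) cube([1131, 367, 21]);
  translate([27, 0, 1665]) cube([1131, 367, 21]);
}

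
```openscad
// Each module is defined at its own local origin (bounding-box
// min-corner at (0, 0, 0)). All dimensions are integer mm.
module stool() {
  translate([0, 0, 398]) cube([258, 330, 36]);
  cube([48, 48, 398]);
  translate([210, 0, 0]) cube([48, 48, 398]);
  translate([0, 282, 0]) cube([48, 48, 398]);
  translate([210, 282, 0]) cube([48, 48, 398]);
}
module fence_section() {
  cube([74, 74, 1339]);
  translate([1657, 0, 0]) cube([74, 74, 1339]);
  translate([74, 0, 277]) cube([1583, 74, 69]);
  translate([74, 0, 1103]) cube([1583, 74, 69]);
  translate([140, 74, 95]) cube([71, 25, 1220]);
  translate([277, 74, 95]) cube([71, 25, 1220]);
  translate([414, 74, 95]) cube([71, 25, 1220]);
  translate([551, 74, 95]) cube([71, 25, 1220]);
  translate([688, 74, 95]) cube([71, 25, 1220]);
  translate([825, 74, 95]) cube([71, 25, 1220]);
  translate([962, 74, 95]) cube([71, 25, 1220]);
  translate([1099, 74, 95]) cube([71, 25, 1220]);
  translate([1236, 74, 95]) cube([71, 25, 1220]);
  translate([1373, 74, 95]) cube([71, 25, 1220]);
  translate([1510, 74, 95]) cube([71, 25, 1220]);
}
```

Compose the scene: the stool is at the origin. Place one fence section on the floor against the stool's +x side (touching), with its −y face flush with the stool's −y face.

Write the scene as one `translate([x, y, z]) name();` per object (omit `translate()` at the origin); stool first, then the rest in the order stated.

stool();
translate([258, 0, 0]) fence_section();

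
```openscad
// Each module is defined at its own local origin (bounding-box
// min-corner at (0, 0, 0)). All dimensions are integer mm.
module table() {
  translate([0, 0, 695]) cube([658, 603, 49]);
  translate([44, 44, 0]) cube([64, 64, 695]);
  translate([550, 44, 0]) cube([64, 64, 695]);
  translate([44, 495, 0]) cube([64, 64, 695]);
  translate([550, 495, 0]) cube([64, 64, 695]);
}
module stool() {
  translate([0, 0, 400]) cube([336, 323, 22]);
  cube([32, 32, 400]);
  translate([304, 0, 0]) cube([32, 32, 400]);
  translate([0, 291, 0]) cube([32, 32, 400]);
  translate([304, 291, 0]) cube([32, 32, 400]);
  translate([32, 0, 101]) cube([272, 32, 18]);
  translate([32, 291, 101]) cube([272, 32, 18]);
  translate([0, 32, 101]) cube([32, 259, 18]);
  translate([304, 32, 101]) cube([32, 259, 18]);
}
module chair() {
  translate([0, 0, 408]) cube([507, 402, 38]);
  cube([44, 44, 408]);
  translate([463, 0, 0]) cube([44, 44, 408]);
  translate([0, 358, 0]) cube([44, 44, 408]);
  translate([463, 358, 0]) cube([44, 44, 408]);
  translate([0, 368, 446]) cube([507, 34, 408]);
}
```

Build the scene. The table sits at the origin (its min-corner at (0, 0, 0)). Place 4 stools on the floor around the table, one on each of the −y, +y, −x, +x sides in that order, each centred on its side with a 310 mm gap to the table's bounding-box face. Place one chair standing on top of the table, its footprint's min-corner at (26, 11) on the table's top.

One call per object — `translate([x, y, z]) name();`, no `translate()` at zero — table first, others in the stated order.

table();
translate([161, -633, 0]) stool();
translate([161, 913, 0]) stool();
translate([-646, 140, 0]) stool();
translate([968, 140, 0]) stool();
translate([26, 11, 744]) chair();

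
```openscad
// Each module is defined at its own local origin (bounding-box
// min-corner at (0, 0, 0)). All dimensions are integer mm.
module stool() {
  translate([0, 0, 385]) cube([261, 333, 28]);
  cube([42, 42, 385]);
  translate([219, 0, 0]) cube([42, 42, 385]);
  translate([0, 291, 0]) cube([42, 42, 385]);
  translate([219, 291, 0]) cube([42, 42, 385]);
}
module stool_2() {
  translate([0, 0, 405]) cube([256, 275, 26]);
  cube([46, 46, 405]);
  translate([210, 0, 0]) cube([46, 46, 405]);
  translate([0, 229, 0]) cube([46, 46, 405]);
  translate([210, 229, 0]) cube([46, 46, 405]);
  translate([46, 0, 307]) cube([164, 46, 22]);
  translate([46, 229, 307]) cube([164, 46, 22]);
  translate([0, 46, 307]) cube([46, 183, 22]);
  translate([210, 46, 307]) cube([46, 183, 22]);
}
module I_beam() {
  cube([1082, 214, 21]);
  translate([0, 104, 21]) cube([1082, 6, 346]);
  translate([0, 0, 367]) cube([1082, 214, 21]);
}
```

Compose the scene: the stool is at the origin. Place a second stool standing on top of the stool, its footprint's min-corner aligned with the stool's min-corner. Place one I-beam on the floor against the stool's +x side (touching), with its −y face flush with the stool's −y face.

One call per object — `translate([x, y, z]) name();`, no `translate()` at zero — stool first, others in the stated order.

stool();
translate([0, 0, 413]) stool_2();
translate([261, 0, 0]) I_beam();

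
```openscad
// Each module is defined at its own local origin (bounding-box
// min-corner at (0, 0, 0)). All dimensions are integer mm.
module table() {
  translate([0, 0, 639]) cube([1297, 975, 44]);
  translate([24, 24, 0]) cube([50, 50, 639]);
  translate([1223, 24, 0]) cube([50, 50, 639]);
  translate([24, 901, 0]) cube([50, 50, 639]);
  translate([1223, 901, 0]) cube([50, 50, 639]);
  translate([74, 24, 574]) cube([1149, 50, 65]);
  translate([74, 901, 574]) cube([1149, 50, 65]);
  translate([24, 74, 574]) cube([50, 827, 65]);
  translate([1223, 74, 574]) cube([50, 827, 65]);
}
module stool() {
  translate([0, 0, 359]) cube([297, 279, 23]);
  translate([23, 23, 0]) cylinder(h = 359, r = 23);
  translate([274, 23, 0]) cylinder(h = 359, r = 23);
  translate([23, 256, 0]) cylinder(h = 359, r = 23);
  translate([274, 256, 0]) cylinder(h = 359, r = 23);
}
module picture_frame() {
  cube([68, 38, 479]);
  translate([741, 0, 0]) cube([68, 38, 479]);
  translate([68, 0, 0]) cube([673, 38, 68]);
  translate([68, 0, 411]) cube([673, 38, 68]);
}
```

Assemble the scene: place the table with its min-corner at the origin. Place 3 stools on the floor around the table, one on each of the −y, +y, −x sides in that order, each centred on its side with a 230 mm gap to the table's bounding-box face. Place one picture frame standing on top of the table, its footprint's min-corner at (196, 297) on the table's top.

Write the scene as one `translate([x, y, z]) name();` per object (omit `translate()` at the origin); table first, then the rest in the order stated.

table();
translate([500, -509, 0]) stool();
translate([500, 1205, 0]) stool();
translate([-527, 348, 0]) stool();
translate([196, 297, 683]) picture_frame();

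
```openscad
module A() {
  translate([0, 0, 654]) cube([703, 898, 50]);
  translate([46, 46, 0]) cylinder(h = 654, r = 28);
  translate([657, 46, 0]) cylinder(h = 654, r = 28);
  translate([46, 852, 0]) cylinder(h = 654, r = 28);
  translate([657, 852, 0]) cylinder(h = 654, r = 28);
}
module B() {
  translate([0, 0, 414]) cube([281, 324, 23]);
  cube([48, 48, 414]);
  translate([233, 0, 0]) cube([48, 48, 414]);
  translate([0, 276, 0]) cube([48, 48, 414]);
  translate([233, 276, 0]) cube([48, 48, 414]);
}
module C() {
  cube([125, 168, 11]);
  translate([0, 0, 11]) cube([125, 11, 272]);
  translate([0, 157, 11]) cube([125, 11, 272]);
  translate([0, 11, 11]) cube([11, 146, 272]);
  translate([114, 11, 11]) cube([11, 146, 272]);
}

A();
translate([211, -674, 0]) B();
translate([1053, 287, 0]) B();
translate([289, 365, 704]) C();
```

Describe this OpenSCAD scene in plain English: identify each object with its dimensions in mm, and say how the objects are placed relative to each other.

A is a rectangular dining table. The top is 703×898×50 mm with its upper surface at z = 704 mm. It stands on four round legs of 56 mm diameter, each leg's bounding box inset 18 mm from the nearest pair of top edges, running from the floor to the underside of the top.

B is a four-legged stool. The seat is 281×324 mm, 23 mm thick, top at z = 437 mm. It stands on four square legs, each 48×48 mm in cross-section, from z = 0 to the seat underside, each flush with a corner of the seat.

C is an open storage box with external size 125×168×283 mm and wall thickness 11 mm (the base is also 11 mm thick). The base covers the whole footprint; the four walls stand on the base, with the y-facing walls full-width and the x-facing walls fitting between their inner faces.

Two stools sit around the table at the −y, +x sides. The open box is on top of the table, centred.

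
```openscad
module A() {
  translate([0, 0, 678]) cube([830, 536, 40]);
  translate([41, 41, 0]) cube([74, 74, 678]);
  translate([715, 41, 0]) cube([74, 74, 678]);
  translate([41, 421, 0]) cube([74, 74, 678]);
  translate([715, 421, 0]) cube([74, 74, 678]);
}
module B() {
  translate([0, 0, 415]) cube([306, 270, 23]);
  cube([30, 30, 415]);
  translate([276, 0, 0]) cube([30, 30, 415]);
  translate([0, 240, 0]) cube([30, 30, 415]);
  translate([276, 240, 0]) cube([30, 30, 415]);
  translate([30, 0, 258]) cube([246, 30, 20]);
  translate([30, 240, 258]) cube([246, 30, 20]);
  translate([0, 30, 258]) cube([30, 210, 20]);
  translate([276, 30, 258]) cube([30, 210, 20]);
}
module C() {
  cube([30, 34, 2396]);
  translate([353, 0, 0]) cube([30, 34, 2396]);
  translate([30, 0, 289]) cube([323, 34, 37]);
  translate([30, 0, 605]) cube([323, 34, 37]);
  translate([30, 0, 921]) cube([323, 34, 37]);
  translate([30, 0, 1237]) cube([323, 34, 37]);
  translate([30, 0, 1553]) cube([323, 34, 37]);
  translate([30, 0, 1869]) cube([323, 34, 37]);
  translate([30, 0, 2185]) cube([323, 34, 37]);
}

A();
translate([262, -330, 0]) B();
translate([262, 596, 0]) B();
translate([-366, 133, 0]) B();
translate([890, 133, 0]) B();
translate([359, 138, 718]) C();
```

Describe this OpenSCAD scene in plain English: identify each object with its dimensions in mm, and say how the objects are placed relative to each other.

A is a table: top 830 mm (x) × 536 mm (y), 40 mm thick, upper face at z = 718 mm, on four 74×74 mm square legs, each inset 41 mm from the nearest pair of top edges, running from z = 0 to the bottom of the top.

B is a simple wooden stool: a rectangular seat 306 mm (x) by 270 mm (y), 23 mm thick, top face at z = 438 mm, on four square legs, each 30×30 mm in cross-section. The legs rest on z = 0, each flush with a corner of the seat. Four stretchers, 30 mm wide and 20 mm tall, connect adjacent legs with their undersides at z = 258 mm, each running between the inner faces of the legs it joins and aligned with the legs' outer faces on the other axis.

C is a straight ladder. Two 30×34 mm vertical rails, 2396 mm tall, stand 383 mm apart (outside-to-outside) with their front faces coplanar on the −y side. 7 rungs, each 34 mm deep and 37 mm tall, span between the inner faces of the rails, front faces flush with the rails. The lowest rung's underside is at z = 289 mm and rungs are spaced 316 mm apart (underside to underside).

Four stools sit around the table at the −y, +y, −x, +x sides. The ladder is on top of the table.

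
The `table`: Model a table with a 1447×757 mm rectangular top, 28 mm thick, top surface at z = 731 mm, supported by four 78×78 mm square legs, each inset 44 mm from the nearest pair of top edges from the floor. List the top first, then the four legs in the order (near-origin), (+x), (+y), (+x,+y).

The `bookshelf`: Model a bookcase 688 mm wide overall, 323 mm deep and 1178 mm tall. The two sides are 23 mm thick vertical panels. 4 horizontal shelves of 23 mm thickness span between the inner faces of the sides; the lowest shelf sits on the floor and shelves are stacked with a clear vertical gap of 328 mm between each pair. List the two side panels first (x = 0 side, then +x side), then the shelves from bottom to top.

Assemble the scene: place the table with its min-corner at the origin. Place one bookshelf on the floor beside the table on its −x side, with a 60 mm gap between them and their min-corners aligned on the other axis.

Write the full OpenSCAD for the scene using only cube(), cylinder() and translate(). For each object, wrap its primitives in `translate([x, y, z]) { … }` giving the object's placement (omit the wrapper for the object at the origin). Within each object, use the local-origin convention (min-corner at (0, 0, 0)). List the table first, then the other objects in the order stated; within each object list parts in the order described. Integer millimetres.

translate([0, 0, 703]) cube([1447, 757, 28]);
translate([44, 44, 0]) cube([78, 78, 703]);
translate([1325, 44, 0]) cube([78, 78, 703]);
translate([44, 635, 0]) cube([78, 78, 703]);
translate([1325, 635, 0]) cube([78, 78, 703]);
translate([-748, 0, 0]) {
  cube([23, 323, 1178]);
  translate([665, 0, 0]) cube([23, 323, 1178]);
  translate([23, 0, 0]) cube([642, 323, 23]);
  translate([23, 0, 351]) cube([642, 323, 23]);
  translate([23, 0, 702]) cube([642, 323, 23]);
  translate([23, 0, 1053]) cube([642, 323, 23]);
}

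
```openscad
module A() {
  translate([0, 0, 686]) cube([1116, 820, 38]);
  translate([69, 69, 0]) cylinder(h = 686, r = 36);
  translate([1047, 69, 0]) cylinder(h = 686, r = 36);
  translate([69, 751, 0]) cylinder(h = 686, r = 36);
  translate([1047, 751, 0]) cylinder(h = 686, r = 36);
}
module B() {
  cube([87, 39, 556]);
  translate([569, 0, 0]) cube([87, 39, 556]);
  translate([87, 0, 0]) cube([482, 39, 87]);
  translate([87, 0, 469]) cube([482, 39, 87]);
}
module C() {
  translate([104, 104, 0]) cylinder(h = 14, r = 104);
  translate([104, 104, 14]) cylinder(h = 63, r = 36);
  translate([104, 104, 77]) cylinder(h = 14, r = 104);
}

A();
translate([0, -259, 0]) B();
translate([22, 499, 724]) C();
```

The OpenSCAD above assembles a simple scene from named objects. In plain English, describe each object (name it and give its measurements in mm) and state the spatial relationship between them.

A is a rectangular dining table. The top is 1116×820×38 mm with its upper surface at z = 724 mm. It stands on four round legs of 72 mm diameter, each leg's bounding box inset 33 mm from the nearest pair of top edges, running from the floor to the underside of the top.

B is a rectangular picture frame lying in the x–z plane (depth along y). The opening is 482 mm wide (x) by 382 mm tall (z), surrounded by a border 87 mm wide on all four sides. The frame is 39 mm deep and is made of two full-height vertical stiles with two horizontal rails fitted between them.

C is a spool: two coaxial disc flanges of radius 104 mm and thickness 14 mm, joined by a core cylinder of radius 36 mm and height 63 mm. The lower flange rests on z = 0 and the three cylinders share a vertical axis.

The picture frame is on the floor beside the table on its −y side. The spool is on top of the table.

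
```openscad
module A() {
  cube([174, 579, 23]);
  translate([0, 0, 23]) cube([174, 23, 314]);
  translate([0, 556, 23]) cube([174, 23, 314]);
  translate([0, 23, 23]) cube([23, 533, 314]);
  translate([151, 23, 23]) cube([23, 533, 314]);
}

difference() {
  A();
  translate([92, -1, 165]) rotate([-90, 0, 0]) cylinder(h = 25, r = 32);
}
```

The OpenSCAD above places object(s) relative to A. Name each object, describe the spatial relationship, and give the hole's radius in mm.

The subtracted cylinder has r = 32 mm.

A is an open box. The open box has a circular hole through its front wall. The hole's radius is 32 mm.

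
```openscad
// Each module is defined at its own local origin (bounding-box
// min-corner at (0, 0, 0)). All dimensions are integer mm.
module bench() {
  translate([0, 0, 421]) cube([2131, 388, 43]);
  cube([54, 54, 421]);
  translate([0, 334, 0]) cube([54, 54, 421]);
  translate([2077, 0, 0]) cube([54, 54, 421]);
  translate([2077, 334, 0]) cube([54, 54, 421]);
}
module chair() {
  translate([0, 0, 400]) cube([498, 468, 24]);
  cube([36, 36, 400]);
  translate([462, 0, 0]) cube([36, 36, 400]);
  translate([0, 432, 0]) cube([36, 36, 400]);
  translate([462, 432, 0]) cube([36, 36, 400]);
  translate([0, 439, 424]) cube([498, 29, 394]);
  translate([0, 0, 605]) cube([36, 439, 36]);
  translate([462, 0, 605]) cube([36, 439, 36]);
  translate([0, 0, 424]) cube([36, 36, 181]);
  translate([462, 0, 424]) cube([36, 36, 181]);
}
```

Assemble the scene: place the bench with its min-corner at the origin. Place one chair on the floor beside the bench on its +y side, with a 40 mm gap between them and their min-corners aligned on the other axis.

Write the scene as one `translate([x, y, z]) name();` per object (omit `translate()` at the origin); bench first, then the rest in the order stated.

bench();
translate([0, 428, 0]) chair();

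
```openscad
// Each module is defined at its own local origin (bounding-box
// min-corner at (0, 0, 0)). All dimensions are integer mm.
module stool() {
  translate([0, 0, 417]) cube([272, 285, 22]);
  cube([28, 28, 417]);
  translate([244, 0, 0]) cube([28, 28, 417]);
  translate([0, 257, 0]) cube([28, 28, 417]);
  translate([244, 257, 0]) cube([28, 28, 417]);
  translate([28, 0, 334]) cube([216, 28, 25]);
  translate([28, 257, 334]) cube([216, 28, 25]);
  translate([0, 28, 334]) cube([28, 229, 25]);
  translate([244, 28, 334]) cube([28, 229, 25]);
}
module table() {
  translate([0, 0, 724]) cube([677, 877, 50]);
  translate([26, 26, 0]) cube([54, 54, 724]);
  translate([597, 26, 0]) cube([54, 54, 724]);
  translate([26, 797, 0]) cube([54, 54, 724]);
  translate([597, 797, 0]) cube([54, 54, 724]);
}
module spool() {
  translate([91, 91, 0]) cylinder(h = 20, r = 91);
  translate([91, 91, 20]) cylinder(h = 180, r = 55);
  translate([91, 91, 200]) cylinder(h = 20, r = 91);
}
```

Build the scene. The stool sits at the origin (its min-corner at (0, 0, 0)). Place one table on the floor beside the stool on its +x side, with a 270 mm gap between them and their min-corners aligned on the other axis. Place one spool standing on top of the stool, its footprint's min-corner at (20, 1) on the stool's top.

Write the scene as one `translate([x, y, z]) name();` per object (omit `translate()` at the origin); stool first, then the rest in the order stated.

stool();
translate([542, 0, 0]) table();
translate([20, 1, 439]) spool();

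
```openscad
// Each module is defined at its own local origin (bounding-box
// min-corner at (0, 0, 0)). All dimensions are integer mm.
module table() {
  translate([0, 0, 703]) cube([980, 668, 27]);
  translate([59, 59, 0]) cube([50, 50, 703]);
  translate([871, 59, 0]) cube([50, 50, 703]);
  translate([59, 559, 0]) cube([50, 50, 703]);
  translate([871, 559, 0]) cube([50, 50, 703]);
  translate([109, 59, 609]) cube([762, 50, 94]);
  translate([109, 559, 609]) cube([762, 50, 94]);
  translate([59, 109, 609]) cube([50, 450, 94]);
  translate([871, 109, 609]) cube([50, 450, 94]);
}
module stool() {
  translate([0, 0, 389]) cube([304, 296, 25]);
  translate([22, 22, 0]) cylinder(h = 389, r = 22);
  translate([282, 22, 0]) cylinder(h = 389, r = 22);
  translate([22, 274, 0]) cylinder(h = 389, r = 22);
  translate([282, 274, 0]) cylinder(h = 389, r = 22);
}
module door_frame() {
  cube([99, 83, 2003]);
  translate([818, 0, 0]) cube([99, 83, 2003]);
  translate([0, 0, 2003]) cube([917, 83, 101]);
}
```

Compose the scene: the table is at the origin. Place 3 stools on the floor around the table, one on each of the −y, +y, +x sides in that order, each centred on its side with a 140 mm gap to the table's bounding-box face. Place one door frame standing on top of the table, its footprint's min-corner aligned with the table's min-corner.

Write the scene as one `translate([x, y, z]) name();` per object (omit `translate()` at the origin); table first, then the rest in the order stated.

table();
translate([338, -436, 0]) stool();
translate([338, 808, 0]) stool();
translate([1120, 186, 0]) stool();
translate([0, 0, 730]) door_frame();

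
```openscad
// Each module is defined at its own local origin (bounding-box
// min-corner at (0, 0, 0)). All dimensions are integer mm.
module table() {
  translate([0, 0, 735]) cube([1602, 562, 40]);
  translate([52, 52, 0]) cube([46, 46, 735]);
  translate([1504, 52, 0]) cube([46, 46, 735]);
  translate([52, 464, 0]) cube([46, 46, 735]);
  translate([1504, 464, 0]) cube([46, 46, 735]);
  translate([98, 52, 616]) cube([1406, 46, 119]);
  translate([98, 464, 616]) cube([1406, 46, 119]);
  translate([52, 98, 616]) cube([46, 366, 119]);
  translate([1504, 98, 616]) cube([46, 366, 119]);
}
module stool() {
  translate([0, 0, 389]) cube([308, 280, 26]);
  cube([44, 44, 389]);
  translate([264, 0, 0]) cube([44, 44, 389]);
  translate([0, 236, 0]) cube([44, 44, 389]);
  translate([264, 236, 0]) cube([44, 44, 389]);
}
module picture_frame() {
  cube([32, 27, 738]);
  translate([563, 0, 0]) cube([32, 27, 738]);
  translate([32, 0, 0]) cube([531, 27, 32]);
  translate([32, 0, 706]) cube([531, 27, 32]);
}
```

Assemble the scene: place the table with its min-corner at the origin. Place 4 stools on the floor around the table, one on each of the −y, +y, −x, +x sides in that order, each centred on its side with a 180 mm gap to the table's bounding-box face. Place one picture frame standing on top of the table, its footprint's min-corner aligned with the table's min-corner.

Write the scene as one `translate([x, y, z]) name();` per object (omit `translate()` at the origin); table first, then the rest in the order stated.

table();
translate([647, -460, 0]) stool();
translate([647, 742, 0]) stool();
translate([-488, 141, 0]) stool();
translate([1782, 141, 0]) stool();
translate([0, 0, 775]) picture_frame();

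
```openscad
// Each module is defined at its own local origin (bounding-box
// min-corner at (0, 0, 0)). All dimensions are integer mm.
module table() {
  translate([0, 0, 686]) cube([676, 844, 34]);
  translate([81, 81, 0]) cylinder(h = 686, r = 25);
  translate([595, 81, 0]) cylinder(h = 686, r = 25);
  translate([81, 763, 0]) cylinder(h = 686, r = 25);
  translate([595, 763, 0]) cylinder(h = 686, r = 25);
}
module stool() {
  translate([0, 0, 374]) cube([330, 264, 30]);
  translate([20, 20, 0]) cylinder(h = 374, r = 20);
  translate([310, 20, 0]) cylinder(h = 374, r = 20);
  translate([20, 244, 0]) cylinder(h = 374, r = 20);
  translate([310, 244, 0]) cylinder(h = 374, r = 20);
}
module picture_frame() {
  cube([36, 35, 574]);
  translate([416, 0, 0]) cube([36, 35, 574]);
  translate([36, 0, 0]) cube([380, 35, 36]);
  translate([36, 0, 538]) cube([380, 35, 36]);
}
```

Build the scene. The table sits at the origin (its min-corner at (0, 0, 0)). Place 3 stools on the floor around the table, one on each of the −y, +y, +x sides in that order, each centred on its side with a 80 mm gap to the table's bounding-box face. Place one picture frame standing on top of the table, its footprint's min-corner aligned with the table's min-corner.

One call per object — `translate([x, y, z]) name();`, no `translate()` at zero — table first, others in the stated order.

table();
translate([173, -344, 0]) stool();
translate([173, 924, 0]) stool();
translate([756, 290, 0]) stool();
translate([0, 0, 720]) picture_frame();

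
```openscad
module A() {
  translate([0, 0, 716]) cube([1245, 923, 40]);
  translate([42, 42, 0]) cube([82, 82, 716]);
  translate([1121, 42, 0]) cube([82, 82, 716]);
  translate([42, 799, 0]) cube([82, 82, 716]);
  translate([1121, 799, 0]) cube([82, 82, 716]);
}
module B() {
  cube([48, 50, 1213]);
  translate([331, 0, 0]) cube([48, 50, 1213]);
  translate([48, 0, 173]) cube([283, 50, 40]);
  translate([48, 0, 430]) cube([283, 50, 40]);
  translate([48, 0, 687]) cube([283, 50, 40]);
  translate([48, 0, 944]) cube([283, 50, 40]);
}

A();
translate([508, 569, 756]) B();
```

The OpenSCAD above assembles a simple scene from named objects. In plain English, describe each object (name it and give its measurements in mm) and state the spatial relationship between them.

A is a table with a 1245×923 mm rectangular top, 40 mm thick, top surface at z = 756 mm, supported by four 82×82 mm square legs, each inset 42 mm from the nearest pair of top edges, running from the floor.

B is a straight ladder. Two 48×50 mm vertical rails, 1213 mm tall, stand 379 mm apart (outside-to-outside) with their front faces coplanar on the −y side. 4 rungs, each 50 mm deep and 40 mm tall, span between the inner faces of the rails, front faces flush with the rails. The lowest rung's underside is at z = 173 mm and rungs are spaced 257 mm apart (underside to underside).

The ladder is on top of the table.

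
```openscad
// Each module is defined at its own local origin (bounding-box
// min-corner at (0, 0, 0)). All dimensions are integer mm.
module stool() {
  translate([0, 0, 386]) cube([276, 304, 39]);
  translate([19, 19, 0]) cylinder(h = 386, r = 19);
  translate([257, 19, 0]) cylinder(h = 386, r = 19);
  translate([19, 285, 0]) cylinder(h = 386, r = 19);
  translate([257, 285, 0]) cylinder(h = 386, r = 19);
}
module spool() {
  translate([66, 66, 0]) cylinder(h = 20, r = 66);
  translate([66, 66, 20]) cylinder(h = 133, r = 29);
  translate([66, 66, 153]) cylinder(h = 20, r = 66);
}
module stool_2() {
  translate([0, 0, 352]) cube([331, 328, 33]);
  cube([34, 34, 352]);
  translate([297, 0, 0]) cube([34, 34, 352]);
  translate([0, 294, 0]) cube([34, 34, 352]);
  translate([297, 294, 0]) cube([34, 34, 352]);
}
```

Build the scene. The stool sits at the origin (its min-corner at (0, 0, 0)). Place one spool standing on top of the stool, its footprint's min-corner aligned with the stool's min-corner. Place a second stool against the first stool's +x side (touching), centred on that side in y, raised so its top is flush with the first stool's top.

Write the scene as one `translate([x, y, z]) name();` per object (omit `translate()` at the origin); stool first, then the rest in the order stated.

stool();
translate([0, 0, 425]) spool();
translate([276, -12, 40]) stool_2();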